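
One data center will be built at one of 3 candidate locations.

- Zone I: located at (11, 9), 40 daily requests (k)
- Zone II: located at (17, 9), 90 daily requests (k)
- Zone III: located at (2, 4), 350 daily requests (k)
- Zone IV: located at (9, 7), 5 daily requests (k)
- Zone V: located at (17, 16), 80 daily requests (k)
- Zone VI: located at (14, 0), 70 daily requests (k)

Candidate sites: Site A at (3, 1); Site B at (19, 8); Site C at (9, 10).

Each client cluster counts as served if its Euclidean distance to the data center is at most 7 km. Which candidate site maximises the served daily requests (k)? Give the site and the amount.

Site A, covering 350

Coverage radius r = 7 km; a point is covered iff (Δx)²+(Δy)² ≤ 7² = 49.
  Site A (3, 1): covers {Zone III} → 350
  Site B (19, 8): covers {Zone II} → 90
  Site C (9, 10): covers {Zone I, Zone IV} → 45
Maximum coverage at Site A: 350 daily requests (k).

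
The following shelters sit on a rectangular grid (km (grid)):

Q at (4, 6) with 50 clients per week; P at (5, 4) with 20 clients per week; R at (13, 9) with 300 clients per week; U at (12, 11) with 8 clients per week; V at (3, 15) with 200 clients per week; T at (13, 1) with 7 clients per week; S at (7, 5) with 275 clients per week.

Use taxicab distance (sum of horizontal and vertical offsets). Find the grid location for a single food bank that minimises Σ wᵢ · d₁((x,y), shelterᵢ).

Manhattan distance separates: Σwᵢ(|x−xᵢ|+|y−yᵢ|) = Σwᵢ|x−xᵢ| + Σwᵢ|y−yᵢ|, so x and y are optimised independently as 1-D weighted medians.
Total weight W = 860; half = 430.
x-coordinate, sorted with cumulative weight:
  x=3 (V, w=200) cum 200
  x=4 (Q, w=50) cum 250
  x=5 (P, w=20) cum 270
  x=7 (S, w=275) cum 545  ← median
  x=12 (U, w=8) cum 553
  x=13 (R, w=300) cum 853
  x=13 (T, w=7) cum 860
⇒ x* = 7
y-coordinate, sorted with cumulative weight:
  y=1 (T, w=7) cum 7
  y=4 (P, w=20) cum 27
  y=5 (S, w=275) cum 302
  y=6 (Q, w=50) cum 352
  y=9 (R, w=300) cum 652  ← median
  y=11 (U, w=8) cum 660
  y=15 (V, w=200) cum 860
⇒ y* = 9

(7, 9)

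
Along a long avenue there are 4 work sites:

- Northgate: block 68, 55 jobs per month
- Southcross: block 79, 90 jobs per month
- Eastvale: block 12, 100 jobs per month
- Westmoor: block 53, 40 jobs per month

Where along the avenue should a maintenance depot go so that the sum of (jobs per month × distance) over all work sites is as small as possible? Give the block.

x = 68

For a sum of weighted absolute distances on a line, the optimum is the weighted median (not the mean). Total weight W = 285; half-weight = 142.5.
Sort by position and accumulate weight:
  block 12 (Eastvale, w=100) → cum 100
  block 53 (Westmoor, w=40) → cum 140
  block 68 (Northgate, w=55) → cum 195  ≥ 142.5 → median here
  block 79 (Southcross, w=90) → cum 285
Optimal location: block 68.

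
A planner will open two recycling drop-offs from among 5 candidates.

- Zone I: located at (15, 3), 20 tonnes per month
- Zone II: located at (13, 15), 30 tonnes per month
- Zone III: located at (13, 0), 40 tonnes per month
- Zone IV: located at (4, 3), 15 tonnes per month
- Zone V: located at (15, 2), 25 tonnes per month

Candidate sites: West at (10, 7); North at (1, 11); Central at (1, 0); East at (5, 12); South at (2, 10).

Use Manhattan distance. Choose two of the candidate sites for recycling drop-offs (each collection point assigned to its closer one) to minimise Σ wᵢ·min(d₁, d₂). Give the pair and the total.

Evaluate every pair (each demand assigned to the nearer of the two):
  {West, Central}: total = 1250
  {West, South}: total = 1295
  {West, North}: total = 1310
  {West, East}: total = 1310
  {Central, East}: total = 1640
  {North, Central}: total = 1790
  {Central, South}: total = 1790
  {East, South}: total = 2145
  {North, East}: total = 2160
  {North, South}: total = 2380
Best pair: {West, Central} with total 1250.

{West, Central}, total 1250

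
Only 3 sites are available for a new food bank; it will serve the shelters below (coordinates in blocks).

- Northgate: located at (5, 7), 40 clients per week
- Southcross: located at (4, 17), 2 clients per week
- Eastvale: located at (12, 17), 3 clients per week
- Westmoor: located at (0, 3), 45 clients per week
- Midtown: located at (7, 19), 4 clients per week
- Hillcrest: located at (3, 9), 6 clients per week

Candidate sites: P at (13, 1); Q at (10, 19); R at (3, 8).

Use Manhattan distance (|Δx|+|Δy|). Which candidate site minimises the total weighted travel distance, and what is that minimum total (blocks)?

R, total 620 blocks

Total weighted distance at each candidate:
  P (13, 1): total = 1540
  Q (10, 19): total = 1992
  R (3, 8): total = 620
Minimum is at R with total 620 blocks.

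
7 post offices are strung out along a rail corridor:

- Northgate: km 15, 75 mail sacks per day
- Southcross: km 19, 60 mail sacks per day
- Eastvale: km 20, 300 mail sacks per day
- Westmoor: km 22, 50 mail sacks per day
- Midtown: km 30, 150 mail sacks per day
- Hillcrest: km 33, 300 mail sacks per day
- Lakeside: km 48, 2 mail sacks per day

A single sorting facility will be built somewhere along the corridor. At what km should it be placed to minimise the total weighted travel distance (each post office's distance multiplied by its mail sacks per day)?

For a sum of weighted absolute distances on a line, the optimum is the weighted median (not the mean). Total weight W = 937; half-weight = 468.5.
Sort by position and accumulate weight:
  km 15 (Northgate, w=75) → cum 75
  km 19 (Southcross, w=60) → cum 135
  km 20 (Eastvale, w=300) → cum 435
  km 22 (Westmoor, w=50) → cum 485  ≥ 468.5 → median here
  km 30 (Midtown, w=150) → cum 635
  km 33 (Hillcrest, w=300) → cum 935
  km 48 (Lakeside, w=2) → cum 937
Optimal location: km 22.

x = 22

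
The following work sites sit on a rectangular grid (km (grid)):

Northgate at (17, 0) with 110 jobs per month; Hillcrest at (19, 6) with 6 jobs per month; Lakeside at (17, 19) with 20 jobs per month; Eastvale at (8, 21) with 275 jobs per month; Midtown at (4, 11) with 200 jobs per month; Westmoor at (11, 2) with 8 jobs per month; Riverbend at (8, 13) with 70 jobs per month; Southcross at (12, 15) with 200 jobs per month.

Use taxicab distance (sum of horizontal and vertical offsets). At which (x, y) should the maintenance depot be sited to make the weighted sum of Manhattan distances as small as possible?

(8, 15)

Manhattan distance separates: Σwᵢ(|x−xᵢ|+|y−yᵢ|) = Σwᵢ|x−xᵢ| + Σwᵢ|y−yᵢ|, so x and y are optimised independently as 1-D weighted medians.
Total weight W = 889; half = 444.5.
x-coordinate, sorted with cumulative weight:
  x=4 (Midtown, w=200) cum 200
  x=8 (Eastvale, w=275) cum 475  ← median
  x=8 (Riverbend, w=70) cum 545
  x=11 (Westmoor, w=8) cum 553
  x=12 (Southcross, w=200) cum 753
  x=17 (Northgate, w=110) cum 863
  x=17 (Lakeside, w=20) cum 883
  x=19 (Hillcrest, w=6) cum 889
⇒ x* = 8
y-coordinate, sorted with cumulative weight:
  y=0 (Northgate, w=110) cum 110
  y=2 (Westmoor, w=8) cum 118
  y=6 (Hillcrest, w=6) cum 124
  y=11 (Midtown, w=200) cum 324
  y=13 (Riverbend, w=70) cum 394
  y=15 (Southcross, w=200) cum 594  ← median
  y=19 (Lakeside, w=20) cum 614
  y=21 (Eastvale, w=275) cum 889
⇒ y* = 15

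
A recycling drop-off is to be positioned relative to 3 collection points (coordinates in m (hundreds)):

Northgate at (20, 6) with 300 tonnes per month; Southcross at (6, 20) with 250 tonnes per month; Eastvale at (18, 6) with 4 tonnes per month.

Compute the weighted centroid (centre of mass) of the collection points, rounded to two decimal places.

(13.67, 12.32)

The minimiser of Σwᵢ‖p−pᵢ‖² is the weighted centroid p* = (Σwᵢpᵢ)/(Σwᵢ).
Σwᵢ = 554.
Σwᵢxᵢ = 300·20 + 250·6 + 4·18 = 7572.
Σwᵢyᵢ = 300·6 + 250·20 + 4·6 = 6824.
x* = 7572/554 = 13.67, y* = 6824/554 = 12.32.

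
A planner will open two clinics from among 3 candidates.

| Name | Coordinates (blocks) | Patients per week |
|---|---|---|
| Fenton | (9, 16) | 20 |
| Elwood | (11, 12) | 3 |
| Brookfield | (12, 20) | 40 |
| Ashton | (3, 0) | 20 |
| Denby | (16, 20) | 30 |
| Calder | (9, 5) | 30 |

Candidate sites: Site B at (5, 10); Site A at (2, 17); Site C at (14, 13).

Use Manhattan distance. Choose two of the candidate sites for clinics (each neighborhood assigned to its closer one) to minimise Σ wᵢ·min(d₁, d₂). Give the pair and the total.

{Site B, Site C}, total 1312

Evaluate every pair (each demand assigned to the nearer of the two):
  {Site B, Site C}: total = 1312
  {Site A, Site C}: total = 1552
  {Site B, Site A}: total = 1724
Best pair: {Site B, Site C} with total 1312.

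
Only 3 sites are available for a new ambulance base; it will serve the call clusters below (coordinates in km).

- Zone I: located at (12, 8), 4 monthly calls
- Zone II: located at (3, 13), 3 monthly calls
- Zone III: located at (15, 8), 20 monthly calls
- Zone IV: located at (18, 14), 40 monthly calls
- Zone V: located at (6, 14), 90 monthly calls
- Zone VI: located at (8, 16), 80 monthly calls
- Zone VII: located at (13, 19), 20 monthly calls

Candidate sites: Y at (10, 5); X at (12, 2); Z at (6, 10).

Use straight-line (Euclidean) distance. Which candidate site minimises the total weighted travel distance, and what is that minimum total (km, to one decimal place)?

Total weighted distance at each candidate:
  Y (10, 5): total = 2711.8
  X (12, 2): total = 3450.3
  Z (6, 10): total = 1822.4
Minimum is at Z with total 1822.4 km.

Z, total 1822.4 km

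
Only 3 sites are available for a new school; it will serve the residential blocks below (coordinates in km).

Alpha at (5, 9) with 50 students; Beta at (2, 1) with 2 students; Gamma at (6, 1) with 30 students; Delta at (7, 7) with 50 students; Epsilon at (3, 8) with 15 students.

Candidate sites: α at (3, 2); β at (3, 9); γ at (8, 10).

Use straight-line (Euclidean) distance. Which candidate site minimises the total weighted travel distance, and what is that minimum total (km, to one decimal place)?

β, total 611.1 km

Total weighted distance at each candidate:
  α (3, 2): total = 871.9
  β (3, 9): total = 611.1
  γ (8, 10): total = 695.2
Minimum is at β with total 611.1 km.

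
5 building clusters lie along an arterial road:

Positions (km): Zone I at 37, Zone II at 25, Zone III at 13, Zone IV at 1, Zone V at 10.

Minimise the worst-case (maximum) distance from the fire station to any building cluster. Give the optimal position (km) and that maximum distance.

The 1-center on a line is the midpoint of the two extreme points: leftmost at 1, rightmost at 37.
Optimal location = (1 + 37)/2 = 19; maximum distance = (37 − 1)/2 = 18.

location 19, max distance 18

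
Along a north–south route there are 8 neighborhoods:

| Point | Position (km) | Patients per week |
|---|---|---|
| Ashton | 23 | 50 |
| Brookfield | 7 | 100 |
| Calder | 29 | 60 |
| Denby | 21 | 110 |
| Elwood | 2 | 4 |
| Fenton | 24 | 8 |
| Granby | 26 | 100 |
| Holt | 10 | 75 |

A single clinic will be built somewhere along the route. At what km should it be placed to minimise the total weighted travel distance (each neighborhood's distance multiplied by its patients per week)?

x = 21

For a sum of weighted absolute distances on a line, the optimum is the weighted median (not the mean). Total weight W = 507; half-weight = 253.5.
Sort by position and accumulate weight:
  km 2 (Elwood, w=4) → cum 4
  km 7 (Brookfield, w=100) → cum 104
  km 10 (Holt, w=75) → cum 179
  km 21 (Denby, w=110) → cum 289  ≥ 253.5 → median here
  km 23 (Ashton, w=50) → cum 339
  km 24 (Fenton, w=8) → cum 347
  km 26 (Granby, w=100) → cum 447
  km 29 (Calder, w=60) → cum 507
Optimal location: km 21.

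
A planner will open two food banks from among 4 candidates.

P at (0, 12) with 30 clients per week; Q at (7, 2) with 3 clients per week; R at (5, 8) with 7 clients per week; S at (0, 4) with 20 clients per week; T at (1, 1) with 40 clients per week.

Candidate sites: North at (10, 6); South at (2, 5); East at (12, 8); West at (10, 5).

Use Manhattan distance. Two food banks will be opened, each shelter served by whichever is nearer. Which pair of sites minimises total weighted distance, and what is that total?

Evaluate every pair (each demand assigned to the nearer of the two):
  {South, West}: total = 590
  {North, South}: total = 593
  {South, East}: total = 596
  {North, West}: total = 1287
  {East, West}: total = 1287
  {North, East}: total = 1350
Best pair: {South, West} with total 590.

{South, West}, total 590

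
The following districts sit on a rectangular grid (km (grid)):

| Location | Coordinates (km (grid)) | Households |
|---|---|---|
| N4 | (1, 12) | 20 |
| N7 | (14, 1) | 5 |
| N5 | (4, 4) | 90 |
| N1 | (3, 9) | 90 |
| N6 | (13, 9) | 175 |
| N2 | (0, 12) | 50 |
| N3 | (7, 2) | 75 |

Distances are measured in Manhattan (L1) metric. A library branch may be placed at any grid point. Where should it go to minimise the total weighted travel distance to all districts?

(7, 9)

Manhattan distance separates: Σwᵢ(|x−xᵢ|+|y−yᵢ|) = Σwᵢ|x−xᵢ| + Σwᵢ|y−yᵢ|, so x and y are optimised independently as 1-D weighted medians.
Total weight W = 505; half = 252.5.
x-coordinate, sorted with cumulative weight:
  x=0 (N2, w=50) cum 50
  x=1 (N4, w=20) cum 70
  x=3 (N1, w=90) cum 160
  x=4 (N5, w=90) cum 250
  x=7 (N3, w=75) cum 325  ← median
  x=13 (N6, w=175) cum 500
  x=14 (N7, w=5) cum 505
⇒ x* = 7
y-coordinate, sorted with cumulative weight:
  y=1 (N7, w=5) cum 5
  y=2 (N3, w=75) cum 80
  y=4 (N5, w=90) cum 170
  y=9 (N1, w=90) cum 260  ← median
  y=9 (N6, w=175) cum 435
  y=12 (N4, w=20) cum 455
  y=12 (N2, w=50) cum 505
⇒ y* = 9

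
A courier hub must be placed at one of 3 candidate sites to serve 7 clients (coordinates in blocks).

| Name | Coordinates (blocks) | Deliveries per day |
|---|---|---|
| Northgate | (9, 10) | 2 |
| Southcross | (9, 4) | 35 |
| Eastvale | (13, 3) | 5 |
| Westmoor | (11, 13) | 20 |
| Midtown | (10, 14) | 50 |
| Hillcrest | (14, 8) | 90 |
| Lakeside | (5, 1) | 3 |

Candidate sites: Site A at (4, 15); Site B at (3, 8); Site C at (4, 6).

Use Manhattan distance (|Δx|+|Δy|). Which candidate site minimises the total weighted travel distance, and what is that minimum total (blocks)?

Site B, total 2368 blocks

Total weighted distance at each candidate:
  Site A (4, 15): total = 2790
  Site B (3, 8): total = 2368
  Site C (4, 6): total = 2401
Minimum is at Site B with total 2368 blocks.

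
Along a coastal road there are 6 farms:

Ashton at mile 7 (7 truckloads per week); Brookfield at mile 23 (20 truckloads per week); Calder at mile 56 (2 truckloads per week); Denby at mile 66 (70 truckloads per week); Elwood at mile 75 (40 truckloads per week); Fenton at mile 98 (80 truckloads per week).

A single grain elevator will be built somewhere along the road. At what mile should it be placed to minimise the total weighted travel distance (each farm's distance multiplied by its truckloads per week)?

x = 75

For a sum of weighted absolute distances on a line, the optimum is the weighted median (not the mean). Total weight W = 219; half-weight = 109.5.
Sort by position and accumulate weight:
  mile 7 (Ashton, w=7) → cum 7
  mile 23 (Brookfield, w=20) → cum 27
  mile 56 (Calder, w=2) → cum 29
  mile 66 (Denby, w=70) → cum 99
  mile 75 (Elwood, w=40) → cum 139  ≥ 109.5 → median here
  mile 98 (Fenton, w=80) → cum 219
Optimal location: mile 75.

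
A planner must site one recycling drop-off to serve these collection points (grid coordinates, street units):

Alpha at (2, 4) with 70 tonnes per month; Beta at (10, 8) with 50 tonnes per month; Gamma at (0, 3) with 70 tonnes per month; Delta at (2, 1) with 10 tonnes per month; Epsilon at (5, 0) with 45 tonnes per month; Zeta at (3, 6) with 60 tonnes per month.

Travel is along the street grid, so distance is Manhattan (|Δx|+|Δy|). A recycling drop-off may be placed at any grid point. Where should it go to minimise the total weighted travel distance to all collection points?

(3, 4)

Manhattan distance separates: Σwᵢ(|x−xᵢ|+|y−yᵢ|) = Σwᵢ|x−xᵢ| + Σwᵢ|y−yᵢ|, so x and y are optimised independently as 1-D weighted medians.
Total weight W = 305; half = 152.5.
x-coordinate, sorted with cumulative weight:
  x=0 (Gamma, w=70) cum 70
  x=2 (Alpha, w=70) cum 140
  x=2 (Delta, w=10) cum 150
  x=3 (Zeta, w=60) cum 210  ← median
  x=5 (Epsilon, w=45) cum 255
  x=10 (Beta, w=50) cum 305
⇒ x* = 3
y-coordinate, sorted with cumulative weight:
  y=0 (Epsilon, w=45) cum 45
  y=1 (Delta, w=10) cum 55
  y=3 (Gamma, w=70) cum 125
  y=4 (Alpha, w=70) cum 195  ← median
  y=6 (Zeta, w=60) cum 255
  y=8 (Beta, w=50) cum 305
⇒ y* = 4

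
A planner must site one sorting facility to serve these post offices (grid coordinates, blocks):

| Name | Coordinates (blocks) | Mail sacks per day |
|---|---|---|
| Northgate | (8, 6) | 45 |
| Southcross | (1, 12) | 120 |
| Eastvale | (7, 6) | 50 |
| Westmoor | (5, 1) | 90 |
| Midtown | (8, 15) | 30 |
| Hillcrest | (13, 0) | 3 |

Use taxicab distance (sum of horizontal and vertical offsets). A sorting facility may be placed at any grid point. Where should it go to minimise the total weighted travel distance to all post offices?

(5, 6)

Manhattan distance separates: Σwᵢ(|x−xᵢ|+|y−yᵢ|) = Σwᵢ|x−xᵢ| + Σwᵢ|y−yᵢ|, so x and y are optimised independently as 1-D weighted medians.
Total weight W = 338; half = 169.
x-coordinate, sorted with cumulative weight:
  x=1 (Southcross, w=120) cum 120
  x=5 (Westmoor, w=90) cum 210  ← median
  x=7 (Eastvale, w=50) cum 260
  x=8 (Northgate, w=45) cum 305
  x=8 (Midtown, w=30) cum 335
  x=13 (Hillcrest, w=3) cum 338
⇒ x* = 5
y-coordinate, sorted with cumulative weight:
  y=0 (Hillcrest, w=3) cum 3
  y=1 (Westmoor, w=90) cum 93
  y=6 (Northgate, w=45) cum 138
  y=6 (Eastvale, w=50) cum 188  ← median
  y=12 (Southcross, w=120) cum 308
  y=15 (Midtown, w=30) cum 338
⇒ y* = 6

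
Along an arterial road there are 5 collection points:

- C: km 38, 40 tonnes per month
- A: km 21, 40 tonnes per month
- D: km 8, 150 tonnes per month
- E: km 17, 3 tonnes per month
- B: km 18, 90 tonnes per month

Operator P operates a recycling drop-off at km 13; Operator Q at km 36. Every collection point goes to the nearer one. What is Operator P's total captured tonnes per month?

283

The indifferent point is the midpoint (13+36)/2 = 24.5; collection points left of it (closer to Operator P at 13) go to Operator P, those right go to Operator Q.
  D at 8 (w=150) → Operator P
  E at 17 (w=3) → Operator P
  B at 18 (w=90) → Operator P
  A at 21 (w=40) → Operator P
  C at 38 (w=40) → Operator Q
Operator P captures 283; Operator Q captures 40.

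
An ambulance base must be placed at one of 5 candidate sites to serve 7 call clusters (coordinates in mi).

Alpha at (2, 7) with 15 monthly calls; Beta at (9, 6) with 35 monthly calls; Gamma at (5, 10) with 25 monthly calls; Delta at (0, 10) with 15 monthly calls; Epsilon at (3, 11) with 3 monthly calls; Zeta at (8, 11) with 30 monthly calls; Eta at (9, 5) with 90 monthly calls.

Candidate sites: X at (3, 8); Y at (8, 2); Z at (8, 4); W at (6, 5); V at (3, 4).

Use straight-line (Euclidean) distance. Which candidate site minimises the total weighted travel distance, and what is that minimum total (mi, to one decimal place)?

Total weighted distance at each candidate:
  X (3, 8): total = 1155.0
  Y (8, 2): total = 1230.3
  Z (8, 4): total = 859.7
  W (6, 5): total = 902.3
  V (3, 4): total = 1354.0
Minimum is at Z with total 859.7 mi.

Z, total 859.7 mi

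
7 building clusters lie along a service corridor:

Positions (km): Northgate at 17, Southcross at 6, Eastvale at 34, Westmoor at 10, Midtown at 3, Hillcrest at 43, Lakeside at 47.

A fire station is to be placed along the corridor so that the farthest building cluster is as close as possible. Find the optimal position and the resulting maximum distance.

location 25, max distance 22

The 1-center on a line is the midpoint of the two extreme points: leftmost at 3, rightmost at 47.
Optimal location = (3 + 47)/2 = 25; maximum distance = (47 − 3)/2 = 22.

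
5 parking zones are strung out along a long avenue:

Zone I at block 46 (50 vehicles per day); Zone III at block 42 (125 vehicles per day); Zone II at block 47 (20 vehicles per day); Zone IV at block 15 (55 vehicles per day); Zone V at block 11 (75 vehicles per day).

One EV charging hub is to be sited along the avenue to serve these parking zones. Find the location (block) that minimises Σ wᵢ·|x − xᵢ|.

x = 42

For a sum of weighted absolute distances on a line, the optimum is the weighted median (not the mean). Total weight W = 325; half-weight = 162.5.
Sort by position and accumulate weight:
  block 11 (Zone V, w=75) → cum 75
  block 15 (Zone IV, w=55) → cum 130
  block 42 (Zone III, w=125) → cum 255  ≥ 162.5 → median here
  block 46 (Zone I, w=50) → cum 305
  block 47 (Zone II, w=20) → cum 325
Optimal location: block 42.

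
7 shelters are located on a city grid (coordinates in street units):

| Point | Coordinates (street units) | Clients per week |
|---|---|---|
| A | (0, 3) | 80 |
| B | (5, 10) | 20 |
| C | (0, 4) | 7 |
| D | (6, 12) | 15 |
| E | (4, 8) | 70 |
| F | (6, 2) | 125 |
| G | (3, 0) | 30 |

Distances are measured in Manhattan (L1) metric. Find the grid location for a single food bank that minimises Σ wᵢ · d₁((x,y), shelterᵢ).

Manhattan distance separates: Σwᵢ(|x−xᵢ|+|y−yᵢ|) = Σwᵢ|x−xᵢ| + Σwᵢ|y−yᵢ|, so x and y are optimised independently as 1-D weighted medians.
Total weight W = 347; half = 173.5.
x-coordinate, sorted with cumulative weight:
  x=0 (A, w=80) cum 80
  x=0 (C, w=7) cum 87
  x=3 (G, w=30) cum 117
  x=4 (E, w=70) cum 187  ← median
  x=5 (B, w=20) cum 207
  x=6 (D, w=15) cum 222
  x=6 (F, w=125) cum 347
⇒ x* = 4
y-coordinate, sorted with cumulative weight:
  y=0 (G, w=30) cum 30
  y=2 (F, w=125) cum 155
  y=3 (A, w=80) cum 235  ← median
  y=4 (C, w=7) cum 242
  y=8 (E, w=70) cum 312
  y=10 (B, w=20) cum 332
  y=12 (D, w=15) cum 347
⇒ y* = 3

(4, 3)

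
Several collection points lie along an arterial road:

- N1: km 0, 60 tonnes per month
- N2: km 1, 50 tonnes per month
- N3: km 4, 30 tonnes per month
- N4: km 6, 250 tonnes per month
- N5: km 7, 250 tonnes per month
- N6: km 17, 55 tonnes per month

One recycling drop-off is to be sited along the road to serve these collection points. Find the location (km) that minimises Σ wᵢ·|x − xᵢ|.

For a sum of weighted absolute distances on a line, the optimum is the weighted median (not the mean). Total weight W = 695; half-weight = 347.5.
Sort by position and accumulate weight:
  km 0 (N1, w=60) → cum 60
  km 1 (N2, w=50) → cum 110
  km 4 (N3, w=30) → cum 140
  km 6 (N4, w=250) → cum 390  ≥ 347.5 → median here
  km 7 (N5, w=250) → cum 640
  km 17 (N6, w=55) → cum 695
Optimal location: km 6.

x = 6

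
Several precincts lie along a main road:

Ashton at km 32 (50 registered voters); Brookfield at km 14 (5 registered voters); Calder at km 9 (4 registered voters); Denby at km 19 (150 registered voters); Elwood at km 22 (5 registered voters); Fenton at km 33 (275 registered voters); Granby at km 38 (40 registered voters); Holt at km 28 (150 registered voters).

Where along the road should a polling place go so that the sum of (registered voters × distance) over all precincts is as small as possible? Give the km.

x = 32

For a sum of weighted absolute distances on a line, the optimum is the weighted median (not the mean). Total weight W = 679; half-weight = 339.5.
Sort by position and accumulate weight:
  km 9 (Calder, w=4) → cum 4
  km 14 (Brookfield, w=5) → cum 9
  km 19 (Denby, w=150) → cum 159
  km 22 (Elwood, w=5) → cum 164
  km 28 (Holt, w=150) → cum 314
  km 32 (Ashton, w=50) → cum 364  ≥ 339.5 → median here
  km 33 (Fenton, w=275) → cum 639
  km 38 (Granby, w=40) → cum 679
Optimal location: km 32.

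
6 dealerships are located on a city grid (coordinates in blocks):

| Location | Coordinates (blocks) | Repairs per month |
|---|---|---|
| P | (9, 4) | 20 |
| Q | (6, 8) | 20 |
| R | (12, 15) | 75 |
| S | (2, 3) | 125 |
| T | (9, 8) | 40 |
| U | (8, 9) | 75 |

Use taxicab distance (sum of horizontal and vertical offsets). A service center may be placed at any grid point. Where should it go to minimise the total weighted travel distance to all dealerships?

(8, 8)

Manhattan distance separates: Σwᵢ(|x−xᵢ|+|y−yᵢ|) = Σwᵢ|x−xᵢ| + Σwᵢ|y−yᵢ|, so x and y are optimised independently as 1-D weighted medians.
Total weight W = 355; half = 177.5.
x-coordinate, sorted with cumulative weight:
  x=2 (S, w=125) cum 125
  x=6 (Q, w=20) cum 145
  x=8 (U, w=75) cum 220  ← median
  x=9 (P, w=20) cum 240
  x=9 (T, w=40) cum 280
  x=12 (R, w=75) cum 355
⇒ x* = 8
y-coordinate, sorted with cumulative weight:
  y=3 (S, w=125) cum 125
  y=4 (P, w=20) cum 145
  y=8 (Q, w=20) cum 165
  y=8 (T, w=40) cum 205  ← median
  y=9 (U, w=75) cum 280
  y=15 (R, w=75) cum 355
⇒ y* = 8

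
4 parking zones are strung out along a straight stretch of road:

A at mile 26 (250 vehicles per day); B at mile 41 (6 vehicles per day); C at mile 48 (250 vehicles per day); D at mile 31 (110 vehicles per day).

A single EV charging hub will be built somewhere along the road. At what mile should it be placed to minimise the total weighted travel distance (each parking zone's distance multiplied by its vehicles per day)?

x = 31

For a sum of weighted absolute distances on a line, the optimum is the weighted median (not the mean). Total weight W = 616; half-weight = 308.
Sort by position and accumulate weight:
  mile 26 (A, w=250) → cum 250
  mile 31 (D, w=110) → cum 360  ≥ 308 → median here
  mile 41 (B, w=6) → cum 366
  mile 48 (C, w=250) → cum 616
Optimal location: mile 31.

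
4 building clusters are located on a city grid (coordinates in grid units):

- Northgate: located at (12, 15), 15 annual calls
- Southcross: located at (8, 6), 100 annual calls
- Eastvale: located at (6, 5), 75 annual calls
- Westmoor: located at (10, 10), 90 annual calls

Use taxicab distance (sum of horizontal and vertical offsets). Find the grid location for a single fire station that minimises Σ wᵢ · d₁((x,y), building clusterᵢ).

(8, 6)

Manhattan distance separates: Σwᵢ(|x−xᵢ|+|y−yᵢ|) = Σwᵢ|x−xᵢ| + Σwᵢ|y−yᵢ|, so x and y are optimised independently as 1-D weighted medians.
Total weight W = 280; half = 140.
x-coordinate, sorted with cumulative weight:
  x=6 (Eastvale, w=75) cum 75
  x=8 (Southcross, w=100) cum 175  ← median
  x=10 (Westmoor, w=90) cum 265
  x=12 (Northgate, w=15) cum 280
⇒ x* = 8
y-coordinate, sorted with cumulative weight:
  y=5 (Eastvale, w=75) cum 75
  y=6 (Southcross, w=100) cum 175  ← median
  y=10 (Westmoor, w=90) cum 265
  y=15 (Northgate, w=15) cum 280
⇒ y* = 6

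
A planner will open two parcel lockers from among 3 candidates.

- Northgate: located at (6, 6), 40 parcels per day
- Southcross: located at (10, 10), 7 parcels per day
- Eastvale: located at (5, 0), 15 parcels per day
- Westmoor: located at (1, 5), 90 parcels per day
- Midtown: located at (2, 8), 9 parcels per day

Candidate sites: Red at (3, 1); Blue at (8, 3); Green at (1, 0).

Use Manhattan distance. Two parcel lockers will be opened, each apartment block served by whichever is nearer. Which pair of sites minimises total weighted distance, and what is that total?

Evaluate every pair (each demand assigned to the nearer of the two):
  {Blue, Green}: total = 854
  {Red, Blue}: total = 920
  {Red, Green}: total = 999
Best pair: {Blue, Green} with total 854.

{Blue, Green}, total 854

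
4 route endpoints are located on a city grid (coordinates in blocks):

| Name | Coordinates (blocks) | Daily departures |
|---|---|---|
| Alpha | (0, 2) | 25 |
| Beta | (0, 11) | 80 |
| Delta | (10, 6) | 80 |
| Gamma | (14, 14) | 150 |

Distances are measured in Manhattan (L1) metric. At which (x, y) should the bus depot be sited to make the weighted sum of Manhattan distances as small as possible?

(10, 11)

Manhattan distance separates: Σwᵢ(|x−xᵢ|+|y−yᵢ|) = Σwᵢ|x−xᵢ| + Σwᵢ|y−yᵢ|, so x and y are optimised independently as 1-D weighted medians.
Total weight W = 335; half = 167.5.
x-coordinate, sorted with cumulative weight:
  x=0 (Alpha, w=25) cum 25
  x=0 (Beta, w=80) cum 105
  x=10 (Delta, w=80) cum 185  ← median
  x=14 (Gamma, w=150) cum 335
⇒ x* = 10
y-coordinate, sorted with cumulative weight:
  y=2 (Alpha, w=25) cum 25
  y=6 (Delta, w=80) cum 105
  y=11 (Beta, w=80) cum 185  ← median
  y=14 (Gamma, w=150) cum 335
⇒ y* = 11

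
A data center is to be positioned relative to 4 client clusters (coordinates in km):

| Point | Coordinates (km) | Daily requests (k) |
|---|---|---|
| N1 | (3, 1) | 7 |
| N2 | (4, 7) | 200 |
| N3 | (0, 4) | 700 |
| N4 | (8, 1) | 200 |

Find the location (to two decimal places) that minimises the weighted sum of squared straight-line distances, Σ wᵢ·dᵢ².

(2.19, 3.98)

The minimiser of Σwᵢ‖p−pᵢ‖² is the weighted centroid p* = (Σwᵢpᵢ)/(Σwᵢ).
Σwᵢ = 1107.
Σwᵢxᵢ = 7·3 + 200·4 + 700·0 + 200·8 = 2421.
Σwᵢyᵢ = 7·1 + 200·7 + 700·4 + 200·1 = 4407.
x* = 2421/1107 = 2.19, y* = 4407/1107 = 3.98.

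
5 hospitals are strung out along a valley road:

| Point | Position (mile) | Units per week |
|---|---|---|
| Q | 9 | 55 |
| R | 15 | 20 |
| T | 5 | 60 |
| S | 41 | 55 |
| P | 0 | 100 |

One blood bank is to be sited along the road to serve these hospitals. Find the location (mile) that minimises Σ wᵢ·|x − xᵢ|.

For a sum of weighted absolute distances on a line, the optimum is the weighted median (not the mean). Total weight W = 290; half-weight = 145.
Sort by position and accumulate weight:
  mile 0 (P, w=100) → cum 100
  mile 5 (T, w=60) → cum 160  ≥ 145 → median here
  mile 9 (Q, w=55) → cum 215
  mile 15 (R, w=20) → cum 235
  mile 41 (S, w=55) → cum 290
Optimal location: mile 5.

x = 5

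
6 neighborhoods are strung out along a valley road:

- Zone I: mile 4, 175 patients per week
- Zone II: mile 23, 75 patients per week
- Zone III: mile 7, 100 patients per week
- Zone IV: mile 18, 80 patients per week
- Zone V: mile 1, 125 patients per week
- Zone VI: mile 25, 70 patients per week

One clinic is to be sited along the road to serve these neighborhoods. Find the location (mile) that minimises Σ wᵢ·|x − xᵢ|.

x = 7

For a sum of weighted absolute distances on a line, the optimum is the weighted median (not the mean). Total weight W = 625; half-weight = 312.5.
Sort by position and accumulate weight:
  mile 1 (Zone V, w=125) → cum 125
  mile 4 (Zone I, w=175) → cum 300
  mile 7 (Zone III, w=100) → cum 400  ≥ 312.5 → median here
  mile 18 (Zone IV, w=80) → cum 480
  mile 23 (Zone II, w=75) → cum 555
  mile 25 (Zone VI, w=70) → cum 625
Optimal location: mile 7.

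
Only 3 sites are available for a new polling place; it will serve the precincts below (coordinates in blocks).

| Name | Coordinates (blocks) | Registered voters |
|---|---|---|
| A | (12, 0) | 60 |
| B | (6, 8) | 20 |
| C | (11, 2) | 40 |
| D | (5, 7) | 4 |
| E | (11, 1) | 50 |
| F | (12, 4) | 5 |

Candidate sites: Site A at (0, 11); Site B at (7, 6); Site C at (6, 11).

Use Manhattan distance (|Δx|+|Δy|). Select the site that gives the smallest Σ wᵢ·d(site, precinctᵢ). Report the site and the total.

Total weighted distance at each candidate:
  Site A (0, 11): total = 3541
  Site B (7, 6): total = 1537
  Site C (6, 11): total = 2475
Minimum is at Site B with total 1537 blocks.

Site B, total 1537 blocks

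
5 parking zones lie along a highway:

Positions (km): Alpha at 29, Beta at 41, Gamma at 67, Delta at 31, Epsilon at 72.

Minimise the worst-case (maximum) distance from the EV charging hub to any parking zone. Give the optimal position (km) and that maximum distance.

location 50.5, max distance 21.5

The 1-center on a line is the midpoint of the two extreme points: leftmost at 29, rightmost at 72.
Optimal location = (29 + 72)/2 = 50.5; maximum distance = (72 − 29)/2 = 21.5.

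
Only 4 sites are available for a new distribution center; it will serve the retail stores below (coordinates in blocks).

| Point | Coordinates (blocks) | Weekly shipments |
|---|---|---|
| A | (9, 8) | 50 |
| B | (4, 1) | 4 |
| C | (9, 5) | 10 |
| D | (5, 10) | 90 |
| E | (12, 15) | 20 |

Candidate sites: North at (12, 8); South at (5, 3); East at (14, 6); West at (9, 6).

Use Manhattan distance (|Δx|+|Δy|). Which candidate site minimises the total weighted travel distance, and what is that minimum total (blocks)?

West, total 1110 blocks

Total weighted distance at each candidate:
  North (12, 8): total = 1220
  South (5, 3): total = 1532
  East (14, 6): total = 1860
  West (9, 6): total = 1110
Minimum is at West with total 1110 blocks.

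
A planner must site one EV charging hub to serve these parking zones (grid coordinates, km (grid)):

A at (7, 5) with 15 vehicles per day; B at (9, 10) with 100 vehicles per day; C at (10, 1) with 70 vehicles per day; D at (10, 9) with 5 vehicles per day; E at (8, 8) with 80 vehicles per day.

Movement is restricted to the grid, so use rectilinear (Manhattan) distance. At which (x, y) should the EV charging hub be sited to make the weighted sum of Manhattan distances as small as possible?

Manhattan distance separates: Σwᵢ(|x−xᵢ|+|y−yᵢ|) = Σwᵢ|x−xᵢ| + Σwᵢ|y−yᵢ|, so x and y are optimised independently as 1-D weighted medians.
Total weight W = 270; half = 135.
x-coordinate, sorted with cumulative weight:
  x=7 (A, w=15) cum 15
  x=8 (E, w=80) cum 95
  x=9 (B, w=100) cum 195  ← median
  x=10 (C, w=70) cum 265
  x=10 (D, w=5) cum 270
⇒ x* = 9
y-coordinate, sorted with cumulative weight:
  y=1 (C, w=70) cum 70
  y=5 (A, w=15) cum 85
  y=8 (E, w=80) cum 165  ← median
  y=9 (D, w=5) cum 170
  y=10 (B, w=100) cum 270
⇒ y* = 8

(9, 8)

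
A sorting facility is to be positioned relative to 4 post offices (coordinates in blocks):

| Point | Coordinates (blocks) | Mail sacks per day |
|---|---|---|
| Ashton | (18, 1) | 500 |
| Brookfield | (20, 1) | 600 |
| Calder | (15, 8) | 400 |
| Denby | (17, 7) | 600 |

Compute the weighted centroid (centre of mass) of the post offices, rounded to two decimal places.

The minimiser of Σwᵢ‖p−pᵢ‖² is the weighted centroid p* = (Σwᵢpᵢ)/(Σwᵢ).
Σwᵢ = 2100.
Σwᵢxᵢ = 500·18 + 600·20 + 400·15 + 600·17 = 37200.
Σwᵢyᵢ = 500·1 + 600·1 + 400·8 + 600·7 = 8500.
x* = 37200/2100 = 17.71, y* = 8500/2100 = 4.05.

(17.71, 4.05)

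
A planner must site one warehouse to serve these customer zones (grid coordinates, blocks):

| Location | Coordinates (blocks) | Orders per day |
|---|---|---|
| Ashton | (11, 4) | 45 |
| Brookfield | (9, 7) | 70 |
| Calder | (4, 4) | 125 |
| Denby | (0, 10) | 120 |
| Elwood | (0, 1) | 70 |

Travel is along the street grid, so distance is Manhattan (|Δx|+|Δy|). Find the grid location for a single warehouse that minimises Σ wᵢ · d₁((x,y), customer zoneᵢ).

(4, 4)

Manhattan distance separates: Σwᵢ(|x−xᵢ|+|y−yᵢ|) = Σwᵢ|x−xᵢ| + Σwᵢ|y−yᵢ|, so x and y are optimised independently as 1-D weighted medians.
Total weight W = 430; half = 215.
x-coordinate, sorted with cumulative weight:
  x=0 (Denby, w=120) cum 120
  x=0 (Elwood, w=70) cum 190
  x=4 (Calder, w=125) cum 315  ← median
  x=9 (Brookfield, w=70) cum 385
  x=11 (Ashton, w=45) cum 430
⇒ x* = 4
y-coordinate, sorted with cumulative weight:
  y=1 (Elwood, w=70) cum 70
  y=4 (Ashton, w=45) cum 115
  y=4 (Calder, w=125) cum 240  ← median
  y=7 (Brookfield, w=70) cum 310
  y=10 (Denby, w=120) cum 430
⇒ y* = 4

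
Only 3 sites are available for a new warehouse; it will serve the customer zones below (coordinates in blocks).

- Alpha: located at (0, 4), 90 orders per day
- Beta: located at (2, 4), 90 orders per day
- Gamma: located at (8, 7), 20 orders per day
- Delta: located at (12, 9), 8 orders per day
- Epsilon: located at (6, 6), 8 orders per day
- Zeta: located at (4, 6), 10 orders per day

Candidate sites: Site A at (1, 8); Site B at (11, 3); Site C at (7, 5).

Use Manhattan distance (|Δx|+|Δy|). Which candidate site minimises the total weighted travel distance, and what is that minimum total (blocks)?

Total weighted distance at each candidate:
  Site A (1, 8): total = 1262
  Site B (11, 3): total = 2340
  Site C (7, 5): total = 1448
Minimum is at Site A with total 1262 blocks.

Site A, total 1262 blocks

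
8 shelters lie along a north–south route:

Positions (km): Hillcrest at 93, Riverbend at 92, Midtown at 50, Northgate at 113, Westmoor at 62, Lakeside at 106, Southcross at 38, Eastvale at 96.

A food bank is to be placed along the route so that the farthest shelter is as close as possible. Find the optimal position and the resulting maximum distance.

location 75.5, max distance 37.5

The 1-center on a line is the midpoint of the two extreme points: leftmost at 38, rightmost at 113.
Optimal location = (38 + 113)/2 = 75.5; maximum distance = (113 − 38)/2 = 37.5.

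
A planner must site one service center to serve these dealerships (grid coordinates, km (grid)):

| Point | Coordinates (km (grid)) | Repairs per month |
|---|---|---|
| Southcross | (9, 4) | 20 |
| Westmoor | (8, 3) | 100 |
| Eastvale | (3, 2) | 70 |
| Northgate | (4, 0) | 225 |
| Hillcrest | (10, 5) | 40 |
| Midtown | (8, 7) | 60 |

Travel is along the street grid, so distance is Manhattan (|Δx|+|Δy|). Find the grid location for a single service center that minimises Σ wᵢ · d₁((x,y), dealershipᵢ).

Manhattan distance separates: Σwᵢ(|x−xᵢ|+|y−yᵢ|) = Σwᵢ|x−xᵢ| + Σwᵢ|y−yᵢ|, so x and y are optimised independently as 1-D weighted medians.
Total weight W = 515; half = 257.5.
x-coordinate, sorted with cumulative weight:
  x=3 (Eastvale, w=70) cum 70
  x=4 (Northgate, w=225) cum 295  ← median
  x=8 (Westmoor, w=100) cum 395
  x=8 (Midtown, w=60) cum 455
  x=9 (Southcross, w=20) cum 475
  x=10 (Hillcrest, w=40) cum 515
⇒ x* = 4
y-coordinate, sorted with cumulative weight:
  y=0 (Northgate, w=225) cum 225
  y=2 (Eastvale, w=70) cum 295  ← median
  y=3 (Westmoor, w=100) cum 395
  y=4 (Southcross, w=20) cum 415
  y=5 (Hillcrest, w=40) cum 455
  y=7 (Midtown, w=60) cum 515
⇒ y* = 2

(4, 2)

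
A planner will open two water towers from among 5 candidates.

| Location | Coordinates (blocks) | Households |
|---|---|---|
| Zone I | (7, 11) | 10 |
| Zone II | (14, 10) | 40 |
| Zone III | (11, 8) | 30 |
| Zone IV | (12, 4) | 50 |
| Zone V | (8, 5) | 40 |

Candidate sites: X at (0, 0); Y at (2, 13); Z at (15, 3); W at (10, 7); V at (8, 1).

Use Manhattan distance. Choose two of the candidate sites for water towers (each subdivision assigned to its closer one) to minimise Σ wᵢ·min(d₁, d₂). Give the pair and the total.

{Z, W}, total 770

Evaluate every pair (each demand assigned to the nearer of the two):
  {Z, W}: total = 770
  {X, W}: total = 820
  {Y, W}: total = 820
  {W, V}: total = 820
  {Z, V}: total = 1060
  {Y, Z}: total = 1220
  {X, Z}: total = 1310
  {Y, V}: total = 1480
  {X, V}: total = 1520
  {X, Y}: total = 2410
Best pair: {Z, W} with total 770.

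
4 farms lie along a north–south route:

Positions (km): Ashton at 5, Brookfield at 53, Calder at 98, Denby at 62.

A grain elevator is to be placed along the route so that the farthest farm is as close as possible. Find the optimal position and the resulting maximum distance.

The 1-center on a line is the midpoint of the two extreme points: leftmost at 5, rightmost at 98.
Optimal location = (5 + 98)/2 = 51.5; maximum distance = (98 − 5)/2 = 46.5.

location 51.5, max distance 46.5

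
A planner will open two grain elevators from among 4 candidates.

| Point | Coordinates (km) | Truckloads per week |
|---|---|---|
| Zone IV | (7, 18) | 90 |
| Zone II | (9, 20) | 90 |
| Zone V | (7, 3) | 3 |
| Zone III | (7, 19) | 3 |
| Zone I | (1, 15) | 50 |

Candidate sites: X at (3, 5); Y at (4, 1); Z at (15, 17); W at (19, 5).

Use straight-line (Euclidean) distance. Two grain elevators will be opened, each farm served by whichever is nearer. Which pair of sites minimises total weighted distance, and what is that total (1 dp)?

Evaluate every pair (each demand assigned to the nearer of the two):
  {X, Z}: total = 1877.4
  {Y, Z}: total = 2072.0
  {Z, W}: total = 2097.7
  {X, Y}: total = 3242.5
  {X, W}: total = 3245.1
  {Y, W}: total = 3957.6
Best pair: {X, Z} with total 1877.4.

{X, Z}, total 1877.4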